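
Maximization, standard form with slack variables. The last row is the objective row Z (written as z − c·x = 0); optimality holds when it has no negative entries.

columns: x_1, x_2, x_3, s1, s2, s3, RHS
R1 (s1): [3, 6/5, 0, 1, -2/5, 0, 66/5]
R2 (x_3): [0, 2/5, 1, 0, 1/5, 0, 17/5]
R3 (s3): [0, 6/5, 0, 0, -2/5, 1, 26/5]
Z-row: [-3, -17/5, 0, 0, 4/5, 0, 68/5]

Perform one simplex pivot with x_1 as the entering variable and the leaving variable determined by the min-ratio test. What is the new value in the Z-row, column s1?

Ratio test on column x_1 — row 1: (66/5)/3 = 22/5; row 2: entry 0 ≤ 0; row 3: entry 0 ≤ 0. Minimum is 22/5 at row 1 (s1 leaves); pivot element 3.
Divide row 1 by 3; eliminate column x_1 from the other rows.
Z-row update in column s1: 0 − (-3)·(1/3) = 1.

1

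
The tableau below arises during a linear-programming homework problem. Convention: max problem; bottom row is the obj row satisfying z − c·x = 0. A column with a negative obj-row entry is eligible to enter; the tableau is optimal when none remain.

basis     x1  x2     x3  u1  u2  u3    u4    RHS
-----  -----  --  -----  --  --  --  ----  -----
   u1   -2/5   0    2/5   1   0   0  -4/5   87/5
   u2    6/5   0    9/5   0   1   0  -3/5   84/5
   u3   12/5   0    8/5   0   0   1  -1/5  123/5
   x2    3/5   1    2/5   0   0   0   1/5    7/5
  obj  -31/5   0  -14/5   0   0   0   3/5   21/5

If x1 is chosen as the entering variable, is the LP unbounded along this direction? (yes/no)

Column x1 has positive entries in row(s) 2, 3, 4, so the ratio test bounds it — not unbounded.

no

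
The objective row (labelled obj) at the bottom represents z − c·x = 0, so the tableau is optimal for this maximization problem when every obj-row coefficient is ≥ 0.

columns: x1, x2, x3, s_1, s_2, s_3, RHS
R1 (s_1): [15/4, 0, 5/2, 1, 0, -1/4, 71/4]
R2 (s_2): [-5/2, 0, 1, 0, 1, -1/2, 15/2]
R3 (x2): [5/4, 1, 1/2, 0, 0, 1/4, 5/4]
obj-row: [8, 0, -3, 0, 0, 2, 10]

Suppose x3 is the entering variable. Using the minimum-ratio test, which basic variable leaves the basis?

Column x3 entries and ratios — s_1: (71/4)/(5/2) = 71/10; s_2: (15/2)/1 = 15/2; x2: (5/4)/(1/2) = 5/2.
Smallest ratio is 5/2 in the row of x2, so x2 leaves.

x2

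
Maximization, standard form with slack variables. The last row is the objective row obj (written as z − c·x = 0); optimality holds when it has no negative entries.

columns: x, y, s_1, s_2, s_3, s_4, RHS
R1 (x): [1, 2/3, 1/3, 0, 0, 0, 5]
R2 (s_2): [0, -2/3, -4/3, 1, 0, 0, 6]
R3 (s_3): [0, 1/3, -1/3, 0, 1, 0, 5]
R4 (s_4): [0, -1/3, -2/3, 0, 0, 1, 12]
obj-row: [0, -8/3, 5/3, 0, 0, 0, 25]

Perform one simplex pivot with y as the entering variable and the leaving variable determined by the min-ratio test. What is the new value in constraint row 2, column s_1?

Ratio test on column y — row 1: 5/(2/3) = 15/2; row 2: entry -2/3 ≤ 0; row 3: 5/(1/3) = 15; row 4: entry -1/3 ≤ 0. Minimum is 15/2 at row 1 (x leaves); pivot element 2/3.
Divide row 1 by 2/3; eliminate column y from the other rows.
Row 2 update in column s_1: -4/3 − (-2/3)·(1/2) = -1.

-1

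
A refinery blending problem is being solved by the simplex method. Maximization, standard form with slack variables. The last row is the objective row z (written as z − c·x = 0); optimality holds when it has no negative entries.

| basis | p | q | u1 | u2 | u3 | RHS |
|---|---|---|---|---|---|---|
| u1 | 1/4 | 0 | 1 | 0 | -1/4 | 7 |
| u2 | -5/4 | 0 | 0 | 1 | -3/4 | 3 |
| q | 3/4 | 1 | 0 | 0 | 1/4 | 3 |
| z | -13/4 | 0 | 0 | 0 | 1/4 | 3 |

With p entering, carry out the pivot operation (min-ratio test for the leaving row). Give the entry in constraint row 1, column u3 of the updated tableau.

Ratio test on column p — row 1: 7/(1/4) = 28; row 2: entry -5/4 ≤ 0; row 3: 3/(3/4) = 4. Minimum is 4 at row 3 (q leaves); pivot element 3/4.
Divide row 3 by 3/4; eliminate column p from the other rows.
Row 1 update in column u3: -1/4 − (1/4)·(1/3) = -1/3.

-1/3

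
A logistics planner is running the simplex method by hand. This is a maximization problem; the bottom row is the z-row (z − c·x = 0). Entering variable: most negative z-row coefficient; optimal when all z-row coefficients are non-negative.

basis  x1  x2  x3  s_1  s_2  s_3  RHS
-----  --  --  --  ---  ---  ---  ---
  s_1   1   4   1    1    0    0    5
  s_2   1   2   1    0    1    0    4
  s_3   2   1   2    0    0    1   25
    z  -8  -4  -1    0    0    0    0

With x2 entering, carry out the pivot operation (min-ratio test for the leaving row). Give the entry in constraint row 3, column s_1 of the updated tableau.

-1/4

Ratio test on column x2 — row 1: 5/4 = 5/4; row 2: 4/2 = 2; row 3: 25/1 = 25. Minimum is 5/4 at row 1 (s_1 leaves); pivot element 4.
Divide row 1 by 4; eliminate column x2 from the other rows.
Row 3 update in column s_1: 0 − 1·(1/4) = -1/4.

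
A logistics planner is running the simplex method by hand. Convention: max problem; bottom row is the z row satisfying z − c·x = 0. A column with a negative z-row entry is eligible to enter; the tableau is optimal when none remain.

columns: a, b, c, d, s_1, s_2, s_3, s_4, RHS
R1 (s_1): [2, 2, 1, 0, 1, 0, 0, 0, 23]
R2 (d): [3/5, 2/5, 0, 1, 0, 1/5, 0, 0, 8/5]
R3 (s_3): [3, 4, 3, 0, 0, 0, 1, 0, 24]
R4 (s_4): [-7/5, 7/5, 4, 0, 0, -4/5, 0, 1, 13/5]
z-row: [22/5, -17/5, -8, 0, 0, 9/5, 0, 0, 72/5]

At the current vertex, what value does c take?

c is not in the basis, so in the current basic feasible solution c = 0.

0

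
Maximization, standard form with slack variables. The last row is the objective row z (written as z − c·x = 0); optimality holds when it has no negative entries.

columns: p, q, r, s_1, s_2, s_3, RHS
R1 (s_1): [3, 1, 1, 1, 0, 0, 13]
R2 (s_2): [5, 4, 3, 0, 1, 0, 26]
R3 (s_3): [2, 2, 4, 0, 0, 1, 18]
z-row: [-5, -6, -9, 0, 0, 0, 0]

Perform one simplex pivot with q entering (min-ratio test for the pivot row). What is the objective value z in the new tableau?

Ratio test on column q — row 1: 13/1 = 13; row 2: 26/4 = 13/2; row 3: 18/2 = 9. Minimum is 13/2 at row 2 (s_2 leaves); pivot element 4.
Pivot on row 2; the z-row RHS becomes 0 − (-6)·(13/2) = 39.

39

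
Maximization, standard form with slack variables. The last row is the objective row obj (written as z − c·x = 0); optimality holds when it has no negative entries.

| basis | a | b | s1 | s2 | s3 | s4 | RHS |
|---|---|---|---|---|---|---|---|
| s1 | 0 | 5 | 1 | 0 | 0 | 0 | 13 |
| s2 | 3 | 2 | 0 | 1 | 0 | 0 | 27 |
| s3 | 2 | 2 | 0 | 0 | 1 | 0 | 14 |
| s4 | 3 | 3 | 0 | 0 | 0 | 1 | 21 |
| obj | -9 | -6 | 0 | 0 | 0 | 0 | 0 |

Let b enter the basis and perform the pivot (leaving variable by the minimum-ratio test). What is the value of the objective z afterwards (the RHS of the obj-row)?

78/5

Ratio test on column b — row 1: 13/5 = 13/5; row 2: 27/2 = 27/2; row 3: 14/2 = 7; row 4: 21/3 = 7. Minimum is 13/5 at row 1 (s1 leaves); pivot element 5.
Pivot on row 1; the obj-row RHS becomes 0 − (-6)·(13/5) = 78/5.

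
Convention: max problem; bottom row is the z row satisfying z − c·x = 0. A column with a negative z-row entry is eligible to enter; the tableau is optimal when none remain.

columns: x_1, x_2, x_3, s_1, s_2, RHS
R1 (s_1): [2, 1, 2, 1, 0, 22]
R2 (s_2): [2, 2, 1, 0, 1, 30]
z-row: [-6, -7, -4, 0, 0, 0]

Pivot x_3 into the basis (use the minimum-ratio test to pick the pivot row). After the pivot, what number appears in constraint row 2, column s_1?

Ratio test on column x_3 — row 1: 22/2 = 11; row 2: 30/1 = 30. Minimum is 11 at row 1 (s_1 leaves); pivot element 2.
Divide row 1 by 2; eliminate column x_3 from the other rows.
Row 2 update in column s_1: 0 − 1·(1/2) = -1/2.

-1/2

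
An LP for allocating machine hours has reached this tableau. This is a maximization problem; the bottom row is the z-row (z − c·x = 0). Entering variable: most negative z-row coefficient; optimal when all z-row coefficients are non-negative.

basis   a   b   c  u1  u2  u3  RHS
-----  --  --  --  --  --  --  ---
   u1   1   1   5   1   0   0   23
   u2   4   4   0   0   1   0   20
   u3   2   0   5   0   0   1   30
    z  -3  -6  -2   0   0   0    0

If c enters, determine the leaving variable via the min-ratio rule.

u1

Column c entries and ratios — u1: 23/5 = 23/5; u2: 0 ≤ 0, skip; u3: 30/5 = 6.
Smallest ratio is 23/5 in the row of u1, so u1 leaves.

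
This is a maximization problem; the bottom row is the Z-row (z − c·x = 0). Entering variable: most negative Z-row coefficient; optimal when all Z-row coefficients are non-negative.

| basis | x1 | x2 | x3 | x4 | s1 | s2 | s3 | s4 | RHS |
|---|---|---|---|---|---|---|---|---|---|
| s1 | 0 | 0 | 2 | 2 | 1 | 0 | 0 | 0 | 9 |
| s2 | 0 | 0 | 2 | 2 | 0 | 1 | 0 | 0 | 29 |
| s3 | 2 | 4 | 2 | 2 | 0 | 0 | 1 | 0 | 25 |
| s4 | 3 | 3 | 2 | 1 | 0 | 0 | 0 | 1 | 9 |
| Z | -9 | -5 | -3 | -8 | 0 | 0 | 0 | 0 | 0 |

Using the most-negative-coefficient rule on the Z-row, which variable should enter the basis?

x1

Negative Z-row entries: x1: -9, x2: -5, x3: -3, x4: -8.
The most negative is -9 in column x1, so x1 enters.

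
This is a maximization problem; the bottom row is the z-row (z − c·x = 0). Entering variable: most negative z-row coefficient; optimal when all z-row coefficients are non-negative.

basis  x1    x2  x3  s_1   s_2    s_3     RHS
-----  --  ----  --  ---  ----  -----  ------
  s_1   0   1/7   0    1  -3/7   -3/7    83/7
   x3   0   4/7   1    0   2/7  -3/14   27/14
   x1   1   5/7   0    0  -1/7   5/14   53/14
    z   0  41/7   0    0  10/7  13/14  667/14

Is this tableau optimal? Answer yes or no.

Every z-row coefficient is ≥ 0, so the tableau is optimal.

yes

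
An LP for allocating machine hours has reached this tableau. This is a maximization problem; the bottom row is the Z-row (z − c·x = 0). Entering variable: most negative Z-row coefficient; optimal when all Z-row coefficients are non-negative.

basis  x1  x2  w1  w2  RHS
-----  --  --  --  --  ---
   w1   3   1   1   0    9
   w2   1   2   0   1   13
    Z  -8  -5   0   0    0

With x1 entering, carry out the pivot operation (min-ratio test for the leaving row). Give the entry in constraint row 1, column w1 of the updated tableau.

1/3

Ratio test on column x1 — row 1: 9/3 = 3; row 2: 13/1 = 13. Minimum is 3 at row 1 (w1 leaves); pivot element 3.
Divide row 1 by 3; eliminate column x1 from the other rows.
In the new row 1, the w1 entry is the old entry divided by the pivot: 1/3 = 1/3.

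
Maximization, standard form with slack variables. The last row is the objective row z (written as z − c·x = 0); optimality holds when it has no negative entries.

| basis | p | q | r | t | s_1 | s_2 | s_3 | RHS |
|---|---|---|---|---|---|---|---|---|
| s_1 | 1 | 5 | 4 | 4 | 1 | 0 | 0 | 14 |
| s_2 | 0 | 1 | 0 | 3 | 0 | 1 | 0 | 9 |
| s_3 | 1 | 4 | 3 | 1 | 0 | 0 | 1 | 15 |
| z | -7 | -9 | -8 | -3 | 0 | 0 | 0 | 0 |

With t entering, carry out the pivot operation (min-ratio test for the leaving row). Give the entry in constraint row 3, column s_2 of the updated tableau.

Ratio test on column t — row 1: 14/4 = 7/2; row 2: 9/3 = 3; row 3: 15/1 = 15. Minimum is 3 at row 2 (s_2 leaves); pivot element 3.
Divide row 2 by 3; eliminate column t from the other rows.
Row 3 update in column s_2: 0 − 1·(1/3) = -1/3.

-1/3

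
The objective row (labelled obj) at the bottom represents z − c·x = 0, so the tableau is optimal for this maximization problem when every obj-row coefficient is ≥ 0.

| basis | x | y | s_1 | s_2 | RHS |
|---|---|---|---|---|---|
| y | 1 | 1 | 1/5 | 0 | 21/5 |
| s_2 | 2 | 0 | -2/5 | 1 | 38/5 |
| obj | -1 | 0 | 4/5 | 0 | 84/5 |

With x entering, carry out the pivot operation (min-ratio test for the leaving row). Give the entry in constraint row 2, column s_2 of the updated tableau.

Ratio test on column x — row 1: (21/5)/1 = 21/5; row 2: (38/5)/2 = 19/5. Minimum is 19/5 at row 2 (s_2 leaves); pivot element 2.
Divide row 2 by 2; eliminate column x from the other rows.
In the new row 2, the s_2 entry is the old entry divided by the pivot: 1/2 = 1/2.

1/2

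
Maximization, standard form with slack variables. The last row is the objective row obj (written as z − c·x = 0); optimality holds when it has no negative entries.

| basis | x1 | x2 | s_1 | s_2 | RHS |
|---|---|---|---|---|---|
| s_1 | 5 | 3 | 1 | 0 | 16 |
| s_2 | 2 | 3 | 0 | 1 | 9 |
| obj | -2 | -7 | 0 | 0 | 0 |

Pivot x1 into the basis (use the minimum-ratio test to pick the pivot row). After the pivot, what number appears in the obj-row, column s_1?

2/5

Ratio test on column x1 — row 1: 16/5 = 16/5; row 2: 9/2 = 9/2. Minimum is 16/5 at row 1 (s_1 leaves); pivot element 5.
Divide row 1 by 5; eliminate column x1 from the other rows.
obj-row update in column s_1: 0 − (-2)·(1/5) = 2/5.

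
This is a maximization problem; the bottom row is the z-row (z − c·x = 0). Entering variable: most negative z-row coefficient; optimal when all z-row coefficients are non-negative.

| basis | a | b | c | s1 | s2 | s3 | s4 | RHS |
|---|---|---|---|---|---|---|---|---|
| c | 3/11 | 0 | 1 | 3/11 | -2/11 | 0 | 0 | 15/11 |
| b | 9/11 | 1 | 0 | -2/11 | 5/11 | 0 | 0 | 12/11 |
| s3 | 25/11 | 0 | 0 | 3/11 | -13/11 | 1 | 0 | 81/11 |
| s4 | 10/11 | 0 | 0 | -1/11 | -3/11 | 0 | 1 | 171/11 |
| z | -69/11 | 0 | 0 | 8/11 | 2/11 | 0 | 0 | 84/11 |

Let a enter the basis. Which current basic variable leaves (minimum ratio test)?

b

Column a entries and ratios — c: (15/11)/(3/11) = 5; b: (12/11)/(9/11) = 4/3; s3: (81/11)/(25/11) = 81/25; s4: (171/11)/(10/11) = 171/10.
Smallest ratio is 4/3 in the row of b, so b leaves.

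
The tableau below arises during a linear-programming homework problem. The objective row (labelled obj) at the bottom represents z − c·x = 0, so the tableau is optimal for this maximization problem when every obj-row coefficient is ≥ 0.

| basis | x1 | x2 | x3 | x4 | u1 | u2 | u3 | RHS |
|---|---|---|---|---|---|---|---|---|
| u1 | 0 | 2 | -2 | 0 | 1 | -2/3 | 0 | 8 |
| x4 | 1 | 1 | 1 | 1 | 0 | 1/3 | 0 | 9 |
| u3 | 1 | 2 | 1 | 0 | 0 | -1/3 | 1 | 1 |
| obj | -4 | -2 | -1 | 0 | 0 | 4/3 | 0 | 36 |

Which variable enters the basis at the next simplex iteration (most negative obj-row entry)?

Negative obj-row entries: x1: -4, x2: -2, x3: -1.
The most negative is -4 in column x1, so x1 enters.

x1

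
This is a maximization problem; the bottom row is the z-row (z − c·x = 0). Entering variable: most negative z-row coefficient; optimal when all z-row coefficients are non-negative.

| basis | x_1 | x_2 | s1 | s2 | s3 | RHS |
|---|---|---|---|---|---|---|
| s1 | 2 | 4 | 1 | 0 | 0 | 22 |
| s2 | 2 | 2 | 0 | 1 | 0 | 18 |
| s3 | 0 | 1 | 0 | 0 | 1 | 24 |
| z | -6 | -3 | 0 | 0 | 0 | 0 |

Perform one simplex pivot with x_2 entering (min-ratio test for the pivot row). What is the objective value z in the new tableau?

33/2

Ratio test on column x_2 — row 1: 22/4 = 11/2; row 2: 18/2 = 9; row 3: 24/1 = 24. Minimum is 11/2 at row 1 (s1 leaves); pivot element 4.
Pivot on row 1; the z-row RHS becomes 0 − (-3)·(11/2) = 33/2.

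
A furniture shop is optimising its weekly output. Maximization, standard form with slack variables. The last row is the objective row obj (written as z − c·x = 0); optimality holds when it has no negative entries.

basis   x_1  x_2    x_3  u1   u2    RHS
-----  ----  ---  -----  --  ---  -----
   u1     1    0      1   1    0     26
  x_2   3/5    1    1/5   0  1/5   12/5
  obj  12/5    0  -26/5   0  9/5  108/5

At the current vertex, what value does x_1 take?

0

x_1 is not in the basis, so in the current basic feasible solution x_1 = 0.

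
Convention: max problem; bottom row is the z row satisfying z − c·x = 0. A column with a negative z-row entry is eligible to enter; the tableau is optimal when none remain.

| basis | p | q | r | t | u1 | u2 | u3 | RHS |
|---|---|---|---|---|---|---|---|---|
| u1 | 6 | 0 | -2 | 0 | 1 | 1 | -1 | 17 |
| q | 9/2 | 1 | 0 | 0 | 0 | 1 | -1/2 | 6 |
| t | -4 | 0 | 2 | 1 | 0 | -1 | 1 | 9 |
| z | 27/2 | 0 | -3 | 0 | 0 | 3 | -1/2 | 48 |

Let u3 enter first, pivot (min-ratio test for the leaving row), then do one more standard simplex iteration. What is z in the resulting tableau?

123/2

Ratio test on column u3 — row 1: entry -1 ≤ 0; row 2: entry -1/2 ≤ 0; row 3: 9/1 = 9. Minimum is 9 at row 3 (t leaves); pivot element 1.
Pivot on row 3; the z-row RHS becomes 48 − (-1/2)·9 = 105/2.
Next entering variable (most negative z-row entry -2): r.
Ratio test on column r — row 1: entry 0 ≤ 0; row 2: (21/2)/1 = 21/2; row 3: 9/2 = 9/2. Minimum is 9/2 at row 3 (u3 leaves); pivot element 2.
After the second pivot the z-row RHS is 105/2 − (-2)·(9/2) = 123/2.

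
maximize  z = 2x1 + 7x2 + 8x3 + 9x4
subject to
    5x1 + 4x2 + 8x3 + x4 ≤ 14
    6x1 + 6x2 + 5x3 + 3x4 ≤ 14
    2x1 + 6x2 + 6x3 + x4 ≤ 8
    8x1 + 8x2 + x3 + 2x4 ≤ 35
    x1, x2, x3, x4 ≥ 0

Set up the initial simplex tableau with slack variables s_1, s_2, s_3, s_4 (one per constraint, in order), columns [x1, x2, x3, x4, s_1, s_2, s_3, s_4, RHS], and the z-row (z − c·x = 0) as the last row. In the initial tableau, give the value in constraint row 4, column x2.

Constraint 4 has coefficient 8 on x2.

8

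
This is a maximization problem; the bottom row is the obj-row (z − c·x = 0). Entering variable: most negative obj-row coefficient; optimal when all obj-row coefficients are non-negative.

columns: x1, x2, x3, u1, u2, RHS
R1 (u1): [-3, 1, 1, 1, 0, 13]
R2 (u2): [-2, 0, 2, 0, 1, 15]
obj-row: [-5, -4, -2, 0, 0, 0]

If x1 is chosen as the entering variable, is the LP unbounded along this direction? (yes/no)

yes

Every constraint-row entry in column x1 is ≤ 0, so increasing x1 is unbounded.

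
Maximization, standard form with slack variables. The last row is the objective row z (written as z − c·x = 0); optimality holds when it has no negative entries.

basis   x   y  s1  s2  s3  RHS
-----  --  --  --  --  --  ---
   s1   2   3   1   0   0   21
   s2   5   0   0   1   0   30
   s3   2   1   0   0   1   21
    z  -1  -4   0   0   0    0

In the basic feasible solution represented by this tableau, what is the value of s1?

s1 is basic (row 1); its value is the RHS of that row, 21.

21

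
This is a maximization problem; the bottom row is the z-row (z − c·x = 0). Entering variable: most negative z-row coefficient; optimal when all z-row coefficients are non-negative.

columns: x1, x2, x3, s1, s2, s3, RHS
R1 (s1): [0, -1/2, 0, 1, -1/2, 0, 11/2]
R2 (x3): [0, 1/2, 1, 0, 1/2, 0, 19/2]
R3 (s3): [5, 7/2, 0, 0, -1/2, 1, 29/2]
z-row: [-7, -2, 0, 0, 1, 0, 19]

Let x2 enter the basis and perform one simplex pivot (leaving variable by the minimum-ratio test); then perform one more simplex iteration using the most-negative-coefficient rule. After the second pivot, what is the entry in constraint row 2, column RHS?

19/2

Ratio test on column x2 — row 1: entry -1/2 ≤ 0; row 2: (19/2)/(1/2) = 19; row 3: (29/2)/(7/2) = 29/7. Minimum is 29/7 at row 3 (s3 leaves); pivot element 7/2.
Divide row 3 by 7/2; eliminate column x2 from the other rows.
Second iteration: most negative z-row entry is -29/7 in column x1, so x1 enters.
Ratio test on column x1 — row 1: (53/7)/(5/7) = 53/5; row 2: entry -5/7 ≤ 0; row 3: (29/7)/(10/7) = 29/10. Minimum is 29/10 at row 3 (x2 leaves); pivot element 10/7.
Divide row 3 by 10/7; eliminate column x1 from the other rows.
After both pivots, the entry at constraint row 2, column RHS is 19/2.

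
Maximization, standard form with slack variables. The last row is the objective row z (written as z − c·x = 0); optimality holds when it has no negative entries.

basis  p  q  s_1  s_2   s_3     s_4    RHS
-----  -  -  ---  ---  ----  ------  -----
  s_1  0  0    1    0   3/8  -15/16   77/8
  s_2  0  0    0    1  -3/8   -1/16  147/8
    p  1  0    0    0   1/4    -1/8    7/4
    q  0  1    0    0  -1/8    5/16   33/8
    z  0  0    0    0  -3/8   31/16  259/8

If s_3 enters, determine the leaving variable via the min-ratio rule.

p

Column s_3 entries and ratios — s_1: (77/8)/(3/8) = 77/3; s_2: -3/8 ≤ 0, skip; p: (7/4)/(1/4) = 7; q: -1/8 ≤ 0, skip.
Smallest ratio is 7 in the row of p, so p leaves.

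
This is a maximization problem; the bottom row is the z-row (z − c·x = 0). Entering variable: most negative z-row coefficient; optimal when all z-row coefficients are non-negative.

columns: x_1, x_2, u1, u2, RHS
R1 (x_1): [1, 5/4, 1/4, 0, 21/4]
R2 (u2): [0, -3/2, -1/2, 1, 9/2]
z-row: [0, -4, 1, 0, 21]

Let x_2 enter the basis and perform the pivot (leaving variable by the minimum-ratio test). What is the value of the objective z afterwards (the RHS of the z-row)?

Ratio test on column x_2 — row 1: (21/4)/(5/4) = 21/5; row 2: entry -3/2 ≤ 0. Minimum is 21/5 at row 1 (x_1 leaves); pivot element 5/4.
Pivot on row 1; the z-row RHS becomes 21 − (-4)·(21/5) = 189/5.

189/5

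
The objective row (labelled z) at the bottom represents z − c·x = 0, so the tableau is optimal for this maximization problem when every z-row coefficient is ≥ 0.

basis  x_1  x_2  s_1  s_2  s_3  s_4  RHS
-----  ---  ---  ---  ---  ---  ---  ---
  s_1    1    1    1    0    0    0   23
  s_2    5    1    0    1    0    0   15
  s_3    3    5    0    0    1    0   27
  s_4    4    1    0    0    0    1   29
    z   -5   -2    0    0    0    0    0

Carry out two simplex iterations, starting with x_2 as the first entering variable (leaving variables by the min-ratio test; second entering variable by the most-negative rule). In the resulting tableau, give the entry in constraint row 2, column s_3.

Ratio test on column x_2 — row 1: 23/1 = 23; row 2: 15/1 = 15; row 3: 27/5 = 27/5; row 4: 29/1 = 29. Minimum is 27/5 at row 3 (s_3 leaves); pivot element 5.
Divide row 3 by 5; eliminate column x_2 from the other rows.
Second iteration: most negative z-row entry is -19/5 in column x_1, so x_1 enters.
Ratio test on column x_1 — row 1: (88/5)/(2/5) = 44; row 2: (48/5)/(22/5) = 24/11; row 3: (27/5)/(3/5) = 9; row 4: (118/5)/(17/5) = 118/17. Minimum is 24/11 at row 2 (s_2 leaves); pivot element 22/5.
Divide row 2 by 22/5; eliminate column x_1 from the other rows.
After both pivots, the entry at constraint row 2, column s_3 is -1/22.

-1/22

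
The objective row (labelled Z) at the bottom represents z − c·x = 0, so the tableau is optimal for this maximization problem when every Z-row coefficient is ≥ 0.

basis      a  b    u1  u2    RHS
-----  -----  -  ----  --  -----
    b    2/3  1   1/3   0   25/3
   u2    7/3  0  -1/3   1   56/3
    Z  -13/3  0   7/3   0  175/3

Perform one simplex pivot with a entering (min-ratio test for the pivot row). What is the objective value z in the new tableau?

93

Ratio test on column a — row 1: (25/3)/(2/3) = 25/2; row 2: (56/3)/(7/3) = 8. Minimum is 8 at row 2 (u2 leaves); pivot element 7/3.
Pivot on row 2; the Z-row RHS becomes 175/3 − (-13/3)·8 = 93.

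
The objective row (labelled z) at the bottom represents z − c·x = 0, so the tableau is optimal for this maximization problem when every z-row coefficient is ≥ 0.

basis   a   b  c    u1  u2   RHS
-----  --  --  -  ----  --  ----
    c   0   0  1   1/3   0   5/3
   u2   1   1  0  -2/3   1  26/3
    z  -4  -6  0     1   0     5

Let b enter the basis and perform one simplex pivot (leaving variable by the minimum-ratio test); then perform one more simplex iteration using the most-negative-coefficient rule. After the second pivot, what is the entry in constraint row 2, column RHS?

Ratio test on column b — row 1: entry 0 ≤ 0; row 2: (26/3)/1 = 26/3. Minimum is 26/3 at row 2 (u2 leaves); pivot element 1.
Divide row 2 by 1; eliminate column b from the other rows.
Second iteration: most negative z-row entry is -3 in column u1, so u1 enters.
Ratio test on column u1 — row 1: (5/3)/(1/3) = 5; row 2: entry -2/3 ≤ 0. Minimum is 5 at row 1 (c leaves); pivot element 1/3.
Divide row 1 by 1/3; eliminate column u1 from the other rows.
After both pivots, the entry at constraint row 2, column RHS is 12.

12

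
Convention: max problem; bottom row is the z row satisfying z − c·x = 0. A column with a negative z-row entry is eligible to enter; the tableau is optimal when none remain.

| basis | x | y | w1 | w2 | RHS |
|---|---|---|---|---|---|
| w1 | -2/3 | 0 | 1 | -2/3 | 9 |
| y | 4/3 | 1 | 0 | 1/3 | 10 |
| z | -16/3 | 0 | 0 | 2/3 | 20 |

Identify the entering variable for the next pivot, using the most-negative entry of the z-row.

Negative z-row entries: x: -16/3.
The most negative is -16/3 in column x, so x enters.

x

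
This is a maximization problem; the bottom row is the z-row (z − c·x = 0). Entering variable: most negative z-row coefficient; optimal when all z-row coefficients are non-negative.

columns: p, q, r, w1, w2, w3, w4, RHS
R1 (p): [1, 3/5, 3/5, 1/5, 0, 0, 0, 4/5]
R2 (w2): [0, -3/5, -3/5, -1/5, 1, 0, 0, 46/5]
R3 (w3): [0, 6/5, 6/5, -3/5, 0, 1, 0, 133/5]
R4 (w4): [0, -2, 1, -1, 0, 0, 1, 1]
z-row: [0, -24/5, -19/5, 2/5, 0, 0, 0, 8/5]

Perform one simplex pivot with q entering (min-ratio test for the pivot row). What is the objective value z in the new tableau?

Ratio test on column q — row 1: (4/5)/(3/5) = 4/3; row 2: entry -3/5 ≤ 0; row 3: (133/5)/(6/5) = 133/6; row 4: entry -2 ≤ 0. Minimum is 4/3 at row 1 (p leaves); pivot element 3/5.
Pivot on row 1; the z-row RHS becomes 8/5 − (-24/5)·(4/3) = 8.

8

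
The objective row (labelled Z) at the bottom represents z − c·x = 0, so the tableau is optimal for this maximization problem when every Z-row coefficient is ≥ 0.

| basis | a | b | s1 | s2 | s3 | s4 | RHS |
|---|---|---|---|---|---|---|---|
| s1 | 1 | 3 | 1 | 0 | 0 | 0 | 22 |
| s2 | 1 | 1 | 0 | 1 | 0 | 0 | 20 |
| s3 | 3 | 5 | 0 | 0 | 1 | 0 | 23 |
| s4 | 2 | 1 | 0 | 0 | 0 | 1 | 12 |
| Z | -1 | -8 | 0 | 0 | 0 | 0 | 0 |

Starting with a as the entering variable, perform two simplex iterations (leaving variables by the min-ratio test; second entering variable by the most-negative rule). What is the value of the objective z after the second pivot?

117/7

Ratio test on column a — row 1: 22/1 = 22; row 2: 20/1 = 20; row 3: 23/3 = 23/3; row 4: 12/2 = 6. Minimum is 6 at row 4 (s4 leaves); pivot element 2.
Pivot on row 4; the Z-row RHS becomes 0 − (-1)·6 = 6.
Next entering variable (most negative Z-row entry -15/2): b.
Ratio test on column b — row 1: 16/(5/2) = 32/5; row 2: 14/(1/2) = 28; row 3: 5/(7/2) = 10/7; row 4: 6/(1/2) = 12. Minimum is 10/7 at row 3 (s3 leaves); pivot element 7/2.
After the second pivot the Z-row RHS is 6 − (-15/2)·(10/7) = 117/7.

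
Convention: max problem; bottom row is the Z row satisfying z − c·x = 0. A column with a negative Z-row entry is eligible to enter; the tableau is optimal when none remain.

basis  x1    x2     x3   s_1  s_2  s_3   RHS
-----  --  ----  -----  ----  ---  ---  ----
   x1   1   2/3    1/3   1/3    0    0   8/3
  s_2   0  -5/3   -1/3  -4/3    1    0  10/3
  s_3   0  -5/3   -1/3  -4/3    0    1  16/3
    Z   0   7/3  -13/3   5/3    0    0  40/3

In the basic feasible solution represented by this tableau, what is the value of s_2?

10/3

s_2 is basic (row 2); its value is the RHS of that row, 10/3.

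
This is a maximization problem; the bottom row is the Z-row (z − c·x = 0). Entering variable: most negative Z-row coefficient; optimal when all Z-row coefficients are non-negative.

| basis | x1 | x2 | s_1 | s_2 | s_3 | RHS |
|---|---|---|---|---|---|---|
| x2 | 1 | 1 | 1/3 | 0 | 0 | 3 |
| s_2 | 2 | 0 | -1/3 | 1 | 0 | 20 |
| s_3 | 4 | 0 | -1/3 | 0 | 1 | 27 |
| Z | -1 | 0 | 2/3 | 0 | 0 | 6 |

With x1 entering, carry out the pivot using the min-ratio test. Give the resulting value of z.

9

Ratio test on column x1 — row 1: 3/1 = 3; row 2: 20/2 = 10; row 3: 27/4 = 27/4. Minimum is 3 at row 1 (x2 leaves); pivot element 1.
Pivot on row 1; the Z-row RHS becomes 6 − (-1)·3 = 9.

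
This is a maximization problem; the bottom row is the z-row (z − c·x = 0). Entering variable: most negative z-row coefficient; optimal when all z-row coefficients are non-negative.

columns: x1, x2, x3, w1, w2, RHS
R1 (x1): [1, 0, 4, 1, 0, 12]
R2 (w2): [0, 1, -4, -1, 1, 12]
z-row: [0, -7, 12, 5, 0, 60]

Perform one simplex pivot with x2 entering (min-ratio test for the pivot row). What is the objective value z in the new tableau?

144

Ratio test on column x2 — row 1: entry 0 ≤ 0; row 2: 12/1 = 12. Minimum is 12 at row 2 (w2 leaves); pivot element 1.
Pivot on row 2; the z-row RHS becomes 60 − (-7)·12 = 144.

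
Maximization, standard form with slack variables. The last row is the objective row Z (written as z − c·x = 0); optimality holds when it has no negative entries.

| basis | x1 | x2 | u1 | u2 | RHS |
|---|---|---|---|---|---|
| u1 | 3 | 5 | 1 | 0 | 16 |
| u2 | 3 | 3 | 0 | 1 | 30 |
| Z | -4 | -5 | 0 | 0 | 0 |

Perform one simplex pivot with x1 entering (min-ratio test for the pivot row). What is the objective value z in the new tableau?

64/3

Ratio test on column x1 — row 1: 16/3 = 16/3; row 2: 30/3 = 10. Minimum is 16/3 at row 1 (u1 leaves); pivot element 3.
Pivot on row 1; the Z-row RHS becomes 0 − (-4)·(16/3) = 64/3.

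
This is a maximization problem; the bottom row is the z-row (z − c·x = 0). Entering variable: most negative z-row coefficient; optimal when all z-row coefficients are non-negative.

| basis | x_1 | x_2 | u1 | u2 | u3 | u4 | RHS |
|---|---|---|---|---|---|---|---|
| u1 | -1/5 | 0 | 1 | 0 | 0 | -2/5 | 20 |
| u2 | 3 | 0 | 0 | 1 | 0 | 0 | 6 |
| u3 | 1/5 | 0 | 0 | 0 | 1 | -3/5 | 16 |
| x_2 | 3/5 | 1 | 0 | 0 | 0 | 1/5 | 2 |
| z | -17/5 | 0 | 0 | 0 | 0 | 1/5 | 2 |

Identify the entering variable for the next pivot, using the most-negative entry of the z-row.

Negative z-row entries: x_1: -17/5.
The most negative is -17/5 in column x_1, so x_1 enters.

x_1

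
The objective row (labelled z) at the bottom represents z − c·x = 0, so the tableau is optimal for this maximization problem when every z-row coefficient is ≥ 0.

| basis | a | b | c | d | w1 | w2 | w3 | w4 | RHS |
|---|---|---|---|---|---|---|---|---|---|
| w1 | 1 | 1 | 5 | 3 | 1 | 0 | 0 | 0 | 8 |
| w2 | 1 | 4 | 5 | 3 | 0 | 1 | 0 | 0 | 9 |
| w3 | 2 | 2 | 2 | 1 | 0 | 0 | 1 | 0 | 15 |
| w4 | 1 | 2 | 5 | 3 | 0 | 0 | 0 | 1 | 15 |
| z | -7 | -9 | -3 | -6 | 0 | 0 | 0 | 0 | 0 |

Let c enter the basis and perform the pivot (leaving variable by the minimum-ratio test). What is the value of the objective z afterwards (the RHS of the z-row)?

24/5

Ratio test on column c — row 1: 8/5 = 8/5; row 2: 9/5 = 9/5; row 3: 15/2 = 15/2; row 4: 15/5 = 3. Minimum is 8/5 at row 1 (w1 leaves); pivot element 5.
Pivot on row 1; the z-row RHS becomes 0 − (-3)·(8/5) = 24/5.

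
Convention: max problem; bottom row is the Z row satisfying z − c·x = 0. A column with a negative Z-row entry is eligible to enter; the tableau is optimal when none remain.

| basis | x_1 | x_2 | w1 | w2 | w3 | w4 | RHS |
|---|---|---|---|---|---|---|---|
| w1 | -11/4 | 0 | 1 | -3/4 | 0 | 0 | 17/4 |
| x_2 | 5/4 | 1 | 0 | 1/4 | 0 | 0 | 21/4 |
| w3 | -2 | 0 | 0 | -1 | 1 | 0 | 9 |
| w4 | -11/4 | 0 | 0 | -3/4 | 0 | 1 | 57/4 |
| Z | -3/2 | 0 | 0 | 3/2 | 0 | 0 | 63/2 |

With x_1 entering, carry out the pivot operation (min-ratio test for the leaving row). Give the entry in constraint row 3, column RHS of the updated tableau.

87/5

Ratio test on column x_1 — row 1: entry -11/4 ≤ 0; row 2: (21/4)/(5/4) = 21/5; row 3: entry -2 ≤ 0; row 4: entry -11/4 ≤ 0. Minimum is 21/5 at row 2 (x_2 leaves); pivot element 5/4.
Divide row 2 by 5/4; eliminate column x_1 from the other rows.
Row 3 update in column RHS: 9 − (-2)·(21/5) = 87/5.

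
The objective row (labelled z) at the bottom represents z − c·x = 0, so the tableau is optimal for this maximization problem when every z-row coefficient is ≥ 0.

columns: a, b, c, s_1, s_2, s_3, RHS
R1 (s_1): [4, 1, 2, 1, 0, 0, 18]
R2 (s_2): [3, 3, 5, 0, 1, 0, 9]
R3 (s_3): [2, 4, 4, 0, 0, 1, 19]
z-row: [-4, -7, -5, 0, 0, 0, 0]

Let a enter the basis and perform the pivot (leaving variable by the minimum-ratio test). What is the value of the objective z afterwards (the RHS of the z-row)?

Ratio test on column a — row 1: 18/4 = 9/2; row 2: 9/3 = 3; row 3: 19/2 = 19/2. Minimum is 3 at row 2 (s_2 leaves); pivot element 3.
Pivot on row 2; the z-row RHS becomes 0 − (-4)·3 = 12.

12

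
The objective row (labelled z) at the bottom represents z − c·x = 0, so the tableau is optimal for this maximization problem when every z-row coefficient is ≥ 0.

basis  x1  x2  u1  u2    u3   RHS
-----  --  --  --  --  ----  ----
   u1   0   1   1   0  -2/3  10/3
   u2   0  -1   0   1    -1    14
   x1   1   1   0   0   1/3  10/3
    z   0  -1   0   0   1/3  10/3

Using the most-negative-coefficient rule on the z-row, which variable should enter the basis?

x2

Negative z-row entries: x2: -1.
The most negative is -1 in column x2, so x2 enters.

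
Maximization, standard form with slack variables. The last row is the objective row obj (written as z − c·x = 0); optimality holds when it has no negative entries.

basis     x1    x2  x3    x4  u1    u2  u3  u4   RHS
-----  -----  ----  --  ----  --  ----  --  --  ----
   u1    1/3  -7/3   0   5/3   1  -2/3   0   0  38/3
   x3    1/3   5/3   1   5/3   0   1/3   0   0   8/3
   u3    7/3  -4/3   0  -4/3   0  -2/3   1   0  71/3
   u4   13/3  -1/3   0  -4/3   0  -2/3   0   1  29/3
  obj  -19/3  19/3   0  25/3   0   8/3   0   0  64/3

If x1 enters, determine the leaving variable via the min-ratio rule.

Column x1 entries and ratios — u1: (38/3)/(1/3) = 38; x3: (8/3)/(1/3) = 8; u3: (71/3)/(7/3) = 71/7; u4: (29/3)/(13/3) = 29/13.
Smallest ratio is 29/13 in the row of u4, so u4 leaves.

u4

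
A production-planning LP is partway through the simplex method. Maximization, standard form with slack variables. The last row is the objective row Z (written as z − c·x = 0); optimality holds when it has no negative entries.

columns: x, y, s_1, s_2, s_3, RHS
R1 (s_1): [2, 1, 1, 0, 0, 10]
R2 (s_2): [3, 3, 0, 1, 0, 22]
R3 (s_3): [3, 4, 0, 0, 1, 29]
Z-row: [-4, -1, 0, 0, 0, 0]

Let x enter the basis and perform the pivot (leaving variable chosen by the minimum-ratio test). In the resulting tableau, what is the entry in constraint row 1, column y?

1/2

Ratio test on column x — row 1: 10/2 = 5; row 2: 22/3 = 22/3; row 3: 29/3 = 29/3. Minimum is 5 at row 1 (s_1 leaves); pivot element 2.
Divide row 1 by 2; eliminate column x from the other rows.
In the new row 1, the y entry is the old entry divided by the pivot: 1/2 = 1/2.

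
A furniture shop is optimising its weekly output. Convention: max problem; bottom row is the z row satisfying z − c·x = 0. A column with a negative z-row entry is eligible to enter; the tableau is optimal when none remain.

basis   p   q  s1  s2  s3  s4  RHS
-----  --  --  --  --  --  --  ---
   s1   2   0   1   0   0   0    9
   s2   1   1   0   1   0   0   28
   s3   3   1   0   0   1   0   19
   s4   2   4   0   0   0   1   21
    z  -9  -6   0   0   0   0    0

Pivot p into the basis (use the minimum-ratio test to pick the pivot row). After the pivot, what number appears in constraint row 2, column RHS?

Ratio test on column p — row 1: 9/2 = 9/2; row 2: 28/1 = 28; row 3: 19/3 = 19/3; row 4: 21/2 = 21/2. Minimum is 9/2 at row 1 (s1 leaves); pivot element 2.
Divide row 1 by 2; eliminate column p from the other rows.
Row 2 update in column RHS: 28 − 1·(9/2) = 47/2.

47/2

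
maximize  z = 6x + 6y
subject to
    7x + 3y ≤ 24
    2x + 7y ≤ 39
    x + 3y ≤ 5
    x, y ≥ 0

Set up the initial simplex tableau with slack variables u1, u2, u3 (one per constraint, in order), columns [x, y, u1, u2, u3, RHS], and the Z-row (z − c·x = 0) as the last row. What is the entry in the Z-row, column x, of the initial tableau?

The Z-row carries the negated objective coefficients: the x entry is -6.

-6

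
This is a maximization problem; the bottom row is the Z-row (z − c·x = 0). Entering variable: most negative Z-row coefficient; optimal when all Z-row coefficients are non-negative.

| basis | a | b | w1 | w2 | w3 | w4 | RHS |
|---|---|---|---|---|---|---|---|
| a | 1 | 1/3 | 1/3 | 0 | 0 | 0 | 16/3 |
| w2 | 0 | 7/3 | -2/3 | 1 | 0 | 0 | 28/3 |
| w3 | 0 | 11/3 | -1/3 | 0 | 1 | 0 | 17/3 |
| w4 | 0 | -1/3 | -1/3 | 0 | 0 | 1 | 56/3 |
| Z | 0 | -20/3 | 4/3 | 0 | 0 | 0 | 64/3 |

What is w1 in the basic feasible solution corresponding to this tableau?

0

w1 is not in the basis, so in the current basic feasible solution w1 = 0.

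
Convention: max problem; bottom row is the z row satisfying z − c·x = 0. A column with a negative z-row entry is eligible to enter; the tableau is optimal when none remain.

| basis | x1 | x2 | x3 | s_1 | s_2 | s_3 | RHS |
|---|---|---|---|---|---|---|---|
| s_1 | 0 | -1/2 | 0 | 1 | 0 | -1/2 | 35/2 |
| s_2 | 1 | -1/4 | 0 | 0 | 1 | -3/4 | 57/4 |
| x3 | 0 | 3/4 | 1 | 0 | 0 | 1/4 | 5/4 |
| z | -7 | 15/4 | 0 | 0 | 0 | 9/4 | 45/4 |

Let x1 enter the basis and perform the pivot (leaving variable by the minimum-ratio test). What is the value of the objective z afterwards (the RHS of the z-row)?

Ratio test on column x1 — row 1: entry 0 ≤ 0; row 2: (57/4)/1 = 57/4; row 3: entry 0 ≤ 0. Minimum is 57/4 at row 2 (s_2 leaves); pivot element 1.
Pivot on row 2; the z-row RHS becomes 45/4 − (-7)·(57/4) = 111.

111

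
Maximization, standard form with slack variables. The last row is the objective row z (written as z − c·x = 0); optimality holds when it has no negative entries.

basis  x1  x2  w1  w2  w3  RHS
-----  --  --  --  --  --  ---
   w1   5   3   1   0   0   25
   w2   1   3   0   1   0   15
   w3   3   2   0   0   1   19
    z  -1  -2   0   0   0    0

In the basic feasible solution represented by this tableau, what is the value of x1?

0

x1 is not in the basis, so in the current basic feasible solution x1 = 0.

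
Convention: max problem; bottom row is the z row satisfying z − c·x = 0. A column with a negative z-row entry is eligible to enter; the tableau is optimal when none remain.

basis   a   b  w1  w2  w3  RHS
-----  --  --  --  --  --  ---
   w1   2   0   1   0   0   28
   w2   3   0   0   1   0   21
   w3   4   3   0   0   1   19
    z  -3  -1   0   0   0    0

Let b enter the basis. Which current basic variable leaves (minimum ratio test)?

Column b entries and ratios — w1: 0 ≤ 0, skip; w2: 0 ≤ 0, skip; w3: 19/3 = 19/3.
Smallest ratio is 19/3 in the row of w3, so w3 leaves.

w3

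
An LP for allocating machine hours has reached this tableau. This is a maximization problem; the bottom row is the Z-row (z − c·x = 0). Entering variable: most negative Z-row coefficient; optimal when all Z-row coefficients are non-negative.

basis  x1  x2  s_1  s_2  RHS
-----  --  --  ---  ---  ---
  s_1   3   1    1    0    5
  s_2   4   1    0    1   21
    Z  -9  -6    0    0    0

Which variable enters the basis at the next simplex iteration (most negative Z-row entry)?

Negative Z-row entries: x1: -9, x2: -6.
The most negative is -9 in column x1, so x1 enters.

x1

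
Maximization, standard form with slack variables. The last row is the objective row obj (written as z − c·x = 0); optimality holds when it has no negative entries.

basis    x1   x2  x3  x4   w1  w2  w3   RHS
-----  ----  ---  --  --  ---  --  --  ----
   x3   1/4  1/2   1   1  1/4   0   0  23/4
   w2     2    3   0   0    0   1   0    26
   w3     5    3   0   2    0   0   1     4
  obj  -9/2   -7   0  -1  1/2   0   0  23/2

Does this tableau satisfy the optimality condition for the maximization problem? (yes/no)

The obj-row has a negative entry -7 in column x2, so it is not optimal.

no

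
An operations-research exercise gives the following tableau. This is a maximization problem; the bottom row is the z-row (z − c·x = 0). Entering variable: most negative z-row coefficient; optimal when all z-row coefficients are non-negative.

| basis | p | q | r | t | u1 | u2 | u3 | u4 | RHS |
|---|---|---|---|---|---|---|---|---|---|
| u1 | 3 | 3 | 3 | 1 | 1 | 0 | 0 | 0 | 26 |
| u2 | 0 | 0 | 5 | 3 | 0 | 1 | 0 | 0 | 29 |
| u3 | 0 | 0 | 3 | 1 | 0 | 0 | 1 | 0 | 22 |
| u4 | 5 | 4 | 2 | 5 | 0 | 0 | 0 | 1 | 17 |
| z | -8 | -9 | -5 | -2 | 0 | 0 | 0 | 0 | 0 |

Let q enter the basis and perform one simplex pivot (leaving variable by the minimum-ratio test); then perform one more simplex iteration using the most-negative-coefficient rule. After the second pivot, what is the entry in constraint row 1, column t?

-73/20

Ratio test on column q — row 1: 26/3 = 26/3; row 2: entry 0 ≤ 0; row 3: entry 0 ≤ 0; row 4: 17/4 = 17/4. Minimum is 17/4 at row 4 (u4 leaves); pivot element 4.
Divide row 4 by 4; eliminate column q from the other rows.
Second iteration: most negative z-row entry is -1/2 in column r, so r enters.
Ratio test on column r — row 1: (53/4)/(3/2) = 53/6; row 2: 29/5 = 29/5; row 3: 22/3 = 22/3; row 4: (17/4)/(1/2) = 17/2. Minimum is 29/5 at row 2 (u2 leaves); pivot element 5.
Divide row 2 by 5; eliminate column r from the other rows.
After both pivots, the entry at constraint row 1, column t is -73/20.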